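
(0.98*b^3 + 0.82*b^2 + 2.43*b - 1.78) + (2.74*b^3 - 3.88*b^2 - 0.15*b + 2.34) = 3.72*b^3 - 3.06*b^2 + 2.28*b + 0.56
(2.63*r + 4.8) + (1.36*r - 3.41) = 3.99*r + 1.39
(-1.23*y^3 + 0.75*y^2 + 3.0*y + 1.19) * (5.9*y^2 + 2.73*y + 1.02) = -7.257*y^5 + 1.0671*y^4 + 18.4929*y^3 + 15.976*y^2 + 6.3087*y + 1.2138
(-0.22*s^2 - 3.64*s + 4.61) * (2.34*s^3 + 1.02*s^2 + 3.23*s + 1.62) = -0.5148*s^5 - 8.742*s^4 + 6.364*s^3 - 7.4114*s^2 + 8.9935*s + 7.4682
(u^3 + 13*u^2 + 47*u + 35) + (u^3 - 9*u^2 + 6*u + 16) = 2*u^3 + 4*u^2 + 53*u + 51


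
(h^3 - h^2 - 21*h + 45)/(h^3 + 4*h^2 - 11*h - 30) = (h - 3)/(h + 2)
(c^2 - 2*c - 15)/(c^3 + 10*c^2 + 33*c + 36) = (c - 5)/(c^2 + 7*c + 12)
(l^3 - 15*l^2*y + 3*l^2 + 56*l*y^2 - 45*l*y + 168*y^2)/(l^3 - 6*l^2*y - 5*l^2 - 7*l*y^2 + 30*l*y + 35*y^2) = (l^2 - 8*l*y + 3*l - 24*y)/(l^2 + l*y - 5*l - 5*y)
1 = 1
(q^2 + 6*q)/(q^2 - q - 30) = q*(q + 6)/(q^2 - q - 30)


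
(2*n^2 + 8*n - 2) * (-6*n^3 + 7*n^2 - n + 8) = -12*n^5 - 34*n^4 + 66*n^3 - 6*n^2 + 66*n - 16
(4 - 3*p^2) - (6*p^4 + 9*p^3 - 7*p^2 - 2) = -6*p^4 - 9*p^3 + 4*p^2 + 6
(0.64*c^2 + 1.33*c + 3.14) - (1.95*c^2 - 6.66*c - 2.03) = -1.31*c^2 + 7.99*c + 5.17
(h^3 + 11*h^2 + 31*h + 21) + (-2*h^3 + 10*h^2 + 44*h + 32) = -h^3 + 21*h^2 + 75*h + 53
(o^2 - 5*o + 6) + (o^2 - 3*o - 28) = 2*o^2 - 8*o - 22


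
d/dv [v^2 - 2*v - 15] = 2*v - 2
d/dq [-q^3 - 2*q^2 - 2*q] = -3*q^2 - 4*q - 2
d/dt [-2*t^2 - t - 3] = -4*t - 1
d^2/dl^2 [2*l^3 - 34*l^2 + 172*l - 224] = 12*l - 68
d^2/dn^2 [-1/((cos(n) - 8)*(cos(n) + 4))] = (4*sin(n)^4 - 146*sin(n)^2 - 113*cos(n) - 3*cos(3*n) + 46)/((cos(n) - 8)^3*(cos(n) + 4)^3)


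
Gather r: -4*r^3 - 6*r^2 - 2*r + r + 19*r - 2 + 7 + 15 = -4*r^3 - 6*r^2 + 18*r + 20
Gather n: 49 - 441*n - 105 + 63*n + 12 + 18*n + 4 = -360*n - 40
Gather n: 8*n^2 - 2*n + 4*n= 8*n^2 + 2*n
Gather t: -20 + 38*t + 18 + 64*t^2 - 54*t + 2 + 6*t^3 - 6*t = 6*t^3 + 64*t^2 - 22*t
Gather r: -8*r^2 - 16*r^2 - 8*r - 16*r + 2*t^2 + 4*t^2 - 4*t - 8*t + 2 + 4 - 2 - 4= -24*r^2 - 24*r + 6*t^2 - 12*t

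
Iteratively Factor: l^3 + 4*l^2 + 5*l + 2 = (l + 2)*(l^2 + 2*l + 1) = (l + 1)*(l + 2)*(l + 1)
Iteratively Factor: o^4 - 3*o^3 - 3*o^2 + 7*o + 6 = (o - 2)*(o^3 - o^2 - 5*o - 3) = (o - 2)*(o + 1)*(o^2 - 2*o - 3) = (o - 3)*(o - 2)*(o + 1)*(o + 1)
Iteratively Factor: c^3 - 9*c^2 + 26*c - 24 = (c - 2)*(c^2 - 7*c + 12) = (c - 3)*(c - 2)*(c - 4)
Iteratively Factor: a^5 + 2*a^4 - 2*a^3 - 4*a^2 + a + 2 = (a + 2)*(a^4 - 2*a^2 + 1) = (a - 1)*(a + 2)*(a^3 + a^2 - a - 1) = (a - 1)*(a + 1)*(a + 2)*(a^2 - 1) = (a - 1)*(a + 1)^2*(a + 2)*(a - 1)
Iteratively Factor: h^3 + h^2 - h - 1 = (h + 1)*(h^2 - 1) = (h + 1)^2*(h - 1)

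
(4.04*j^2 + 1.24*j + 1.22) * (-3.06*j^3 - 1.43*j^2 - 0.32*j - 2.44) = -12.3624*j^5 - 9.5716*j^4 - 6.7992*j^3 - 11.999*j^2 - 3.416*j - 2.9768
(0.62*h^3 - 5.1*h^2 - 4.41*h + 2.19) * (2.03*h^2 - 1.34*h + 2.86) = 1.2586*h^5 - 11.1838*h^4 - 0.3451*h^3 - 4.2309*h^2 - 15.5472*h + 6.2634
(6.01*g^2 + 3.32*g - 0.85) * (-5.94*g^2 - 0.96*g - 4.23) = -35.6994*g^4 - 25.4904*g^3 - 23.5605*g^2 - 13.2276*g + 3.5955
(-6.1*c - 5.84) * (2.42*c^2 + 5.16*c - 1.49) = -14.762*c^3 - 45.6088*c^2 - 21.0454*c + 8.7016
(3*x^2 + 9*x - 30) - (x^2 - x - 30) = 2*x^2 + 10*x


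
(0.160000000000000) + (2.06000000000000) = 2.22000000000000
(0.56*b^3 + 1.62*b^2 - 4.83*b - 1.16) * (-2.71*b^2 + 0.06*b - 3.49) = -1.5176*b^5 - 4.3566*b^4 + 11.2321*b^3 - 2.8*b^2 + 16.7871*b + 4.0484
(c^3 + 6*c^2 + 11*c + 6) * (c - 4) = c^4 + 2*c^3 - 13*c^2 - 38*c - 24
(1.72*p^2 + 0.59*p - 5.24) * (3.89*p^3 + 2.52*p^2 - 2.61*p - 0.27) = 6.6908*p^5 + 6.6295*p^4 - 23.386*p^3 - 15.2091*p^2 + 13.5171*p + 1.4148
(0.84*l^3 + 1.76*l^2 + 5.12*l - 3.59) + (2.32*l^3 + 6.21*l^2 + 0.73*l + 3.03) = 3.16*l^3 + 7.97*l^2 + 5.85*l - 0.56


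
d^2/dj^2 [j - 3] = 0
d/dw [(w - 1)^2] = 2*w - 2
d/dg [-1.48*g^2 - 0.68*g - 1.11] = -2.96*g - 0.68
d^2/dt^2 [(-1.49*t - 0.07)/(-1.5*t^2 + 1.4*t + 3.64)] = ((3.962 - 13.41*t)*(-1.5*t^2 + 1.4*t + 3.64) - (1.49*t + 0.07)*(3.0*t - 1.4)*(6.0*t - 2.8))/(-1.5*t^2 + 1.4*t + 3.64)^3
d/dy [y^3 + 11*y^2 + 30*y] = 3*y^2 + 22*y + 30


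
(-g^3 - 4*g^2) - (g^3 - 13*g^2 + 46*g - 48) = -2*g^3 + 9*g^2 - 46*g + 48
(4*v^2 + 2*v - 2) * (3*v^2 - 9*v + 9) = 12*v^4 - 30*v^3 + 12*v^2 + 36*v - 18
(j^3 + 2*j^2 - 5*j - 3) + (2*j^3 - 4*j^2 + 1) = 3*j^3 - 2*j^2 - 5*j - 2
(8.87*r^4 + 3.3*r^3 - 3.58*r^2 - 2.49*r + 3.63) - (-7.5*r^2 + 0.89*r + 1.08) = 8.87*r^4 + 3.3*r^3 + 3.92*r^2 - 3.38*r + 2.55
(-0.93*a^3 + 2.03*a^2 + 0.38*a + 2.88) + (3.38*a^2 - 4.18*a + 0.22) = -0.93*a^3 + 5.41*a^2 - 3.8*a + 3.1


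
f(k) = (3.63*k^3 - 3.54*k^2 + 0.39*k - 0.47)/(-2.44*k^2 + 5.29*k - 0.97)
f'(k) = (4.88*k - 5.29)*(3.63*k^3 - 3.54*k^2 + 0.39*k - 0.47)/(-2.44*k^2 + 5.29*k - 0.97)^2 + (10.89*k^2 - 7.08*k + 0.39)/(-2.44*k^2 + 5.29*k - 0.97) = (-8.8572*k^4 + 38.4054*k^3 - 28.3383*k^2 + 4.574*k + 2.108)/(5.9536*k^4 - 25.8152*k^3 + 32.7177*k^2 - 10.2626*k + 0.9409)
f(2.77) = -10.04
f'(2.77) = 3.63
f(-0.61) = 0.56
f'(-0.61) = -0.81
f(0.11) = 1.11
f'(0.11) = 13.29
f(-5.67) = 7.11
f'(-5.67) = -1.43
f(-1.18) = 1.11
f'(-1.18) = -1.09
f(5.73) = -11.20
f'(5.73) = -1.25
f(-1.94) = 2.01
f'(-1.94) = -1.25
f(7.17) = -13.09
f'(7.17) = -1.36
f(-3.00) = 3.39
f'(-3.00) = -1.34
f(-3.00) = 3.39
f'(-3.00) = -1.34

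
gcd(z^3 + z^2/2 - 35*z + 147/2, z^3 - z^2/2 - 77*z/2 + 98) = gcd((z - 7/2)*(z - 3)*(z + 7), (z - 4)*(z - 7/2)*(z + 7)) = z^2 + 7*z/2 - 49/2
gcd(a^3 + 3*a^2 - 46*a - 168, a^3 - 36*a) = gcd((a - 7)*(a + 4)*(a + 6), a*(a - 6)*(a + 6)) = a + 6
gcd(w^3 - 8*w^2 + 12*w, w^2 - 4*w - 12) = w - 6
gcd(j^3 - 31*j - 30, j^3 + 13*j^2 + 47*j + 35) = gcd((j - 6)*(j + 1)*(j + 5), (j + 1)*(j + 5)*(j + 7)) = j^2 + 6*j + 5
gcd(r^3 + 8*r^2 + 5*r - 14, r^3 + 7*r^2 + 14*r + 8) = r + 2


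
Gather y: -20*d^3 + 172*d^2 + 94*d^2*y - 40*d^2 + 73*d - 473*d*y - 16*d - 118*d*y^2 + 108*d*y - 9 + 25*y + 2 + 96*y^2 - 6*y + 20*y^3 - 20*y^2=-20*d^3 + 132*d^2 + 57*d + 20*y^3 + y^2*(76 - 118*d) + y*(94*d^2 - 365*d + 19) - 7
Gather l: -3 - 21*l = -21*l - 3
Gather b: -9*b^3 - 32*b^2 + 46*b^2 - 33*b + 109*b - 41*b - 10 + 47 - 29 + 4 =-9*b^3 + 14*b^2 + 35*b + 12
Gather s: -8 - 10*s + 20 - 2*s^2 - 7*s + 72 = -2*s^2 - 17*s + 84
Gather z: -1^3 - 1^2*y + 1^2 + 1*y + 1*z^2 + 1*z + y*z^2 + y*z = z^2*(y + 1) + z*(y + 1)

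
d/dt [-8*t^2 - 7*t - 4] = -16*t - 7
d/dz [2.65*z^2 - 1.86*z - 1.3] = 5.3*z - 1.86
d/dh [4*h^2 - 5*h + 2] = 8*h - 5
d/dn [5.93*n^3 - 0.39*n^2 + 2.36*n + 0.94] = 17.79*n^2 - 0.78*n + 2.36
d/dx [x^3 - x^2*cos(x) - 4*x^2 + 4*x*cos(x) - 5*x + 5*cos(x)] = x^2*sin(x) + 3*x^2 - 4*x*sin(x) - 2*x*cos(x) - 8*x - 5*sin(x) + 4*cos(x) - 5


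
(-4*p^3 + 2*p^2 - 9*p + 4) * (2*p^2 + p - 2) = -8*p^5 - 8*p^3 - 5*p^2 + 22*p - 8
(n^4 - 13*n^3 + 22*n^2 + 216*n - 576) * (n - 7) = n^5 - 20*n^4 + 113*n^3 + 62*n^2 - 2088*n + 4032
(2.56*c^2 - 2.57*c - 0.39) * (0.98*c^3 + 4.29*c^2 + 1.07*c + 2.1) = 2.5088*c^5 + 8.4638*c^4 - 8.6683*c^3 + 0.953000000000001*c^2 - 5.8143*c - 0.819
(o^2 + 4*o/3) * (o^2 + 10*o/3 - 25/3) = o^4 + 14*o^3/3 - 35*o^2/9 - 100*o/9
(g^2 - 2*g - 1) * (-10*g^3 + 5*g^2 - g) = -10*g^5 + 25*g^4 - g^3 - 3*g^2 + g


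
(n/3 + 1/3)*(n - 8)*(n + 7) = n^3/3 - 19*n - 56/3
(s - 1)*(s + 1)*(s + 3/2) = s^3 + 3*s^2/2 - s - 3/2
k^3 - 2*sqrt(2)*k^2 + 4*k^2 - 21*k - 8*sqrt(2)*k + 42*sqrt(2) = (k - 3)*(k + 7)*(k - 2*sqrt(2))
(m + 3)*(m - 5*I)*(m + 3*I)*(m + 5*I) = m^4 + 3*m^3 + 3*I*m^3 + 25*m^2 + 9*I*m^2 + 75*m + 75*I*m + 225*I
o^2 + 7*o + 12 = (o + 3)*(o + 4)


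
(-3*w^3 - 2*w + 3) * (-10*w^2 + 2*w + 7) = 30*w^5 - 6*w^4 - w^3 - 34*w^2 - 8*w + 21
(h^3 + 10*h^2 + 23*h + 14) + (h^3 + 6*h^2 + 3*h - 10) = 2*h^3 + 16*h^2 + 26*h + 4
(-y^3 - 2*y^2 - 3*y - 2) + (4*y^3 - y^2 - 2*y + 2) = 3*y^3 - 3*y^2 - 5*y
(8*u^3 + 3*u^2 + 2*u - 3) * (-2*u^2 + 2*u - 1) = -16*u^5 + 10*u^4 - 6*u^3 + 7*u^2 - 8*u + 3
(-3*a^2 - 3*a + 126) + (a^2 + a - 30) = -2*a^2 - 2*a + 96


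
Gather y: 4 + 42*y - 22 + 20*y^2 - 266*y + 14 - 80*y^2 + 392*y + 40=-60*y^2 + 168*y + 36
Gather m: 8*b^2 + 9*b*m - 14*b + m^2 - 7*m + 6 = 8*b^2 - 14*b + m^2 + m*(9*b - 7) + 6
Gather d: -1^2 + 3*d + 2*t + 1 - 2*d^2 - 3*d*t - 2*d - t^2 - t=-2*d^2 + d*(1 - 3*t) - t^2 + t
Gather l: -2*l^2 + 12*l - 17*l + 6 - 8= -2*l^2 - 5*l - 2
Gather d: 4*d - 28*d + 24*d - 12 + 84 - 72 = 0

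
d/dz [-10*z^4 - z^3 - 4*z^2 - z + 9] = -40*z^3 - 3*z^2 - 8*z - 1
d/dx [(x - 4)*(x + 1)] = 2*x - 3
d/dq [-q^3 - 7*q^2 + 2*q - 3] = -3*q^2 - 14*q + 2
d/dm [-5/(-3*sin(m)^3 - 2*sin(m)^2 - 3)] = -5*(9*sin(m) + 4)*sin(m)*cos(m)/(3*sin(m)^3 + 2*sin(m)^2 + 3)^2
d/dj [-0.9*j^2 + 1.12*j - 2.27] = 1.12 - 1.8*j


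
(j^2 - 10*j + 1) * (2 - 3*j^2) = -3*j^4 + 30*j^3 - j^2 - 20*j + 2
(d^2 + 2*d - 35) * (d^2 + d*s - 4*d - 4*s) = d^4 + d^3*s - 2*d^3 - 2*d^2*s - 43*d^2 - 43*d*s + 140*d + 140*s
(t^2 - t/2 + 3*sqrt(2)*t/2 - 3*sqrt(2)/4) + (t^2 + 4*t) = 2*t^2 + 3*sqrt(2)*t/2 + 7*t/2 - 3*sqrt(2)/4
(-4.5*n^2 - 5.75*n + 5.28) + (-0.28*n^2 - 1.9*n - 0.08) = -4.78*n^2 - 7.65*n + 5.2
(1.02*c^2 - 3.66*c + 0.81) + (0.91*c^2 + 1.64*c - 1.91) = 1.93*c^2 - 2.02*c - 1.1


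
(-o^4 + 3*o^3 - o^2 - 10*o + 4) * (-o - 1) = o^5 - 2*o^4 - 2*o^3 + 11*o^2 + 6*o - 4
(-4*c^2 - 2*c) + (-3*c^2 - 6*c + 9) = -7*c^2 - 8*c + 9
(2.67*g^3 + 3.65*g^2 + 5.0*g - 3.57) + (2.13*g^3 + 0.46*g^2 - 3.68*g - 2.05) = 4.8*g^3 + 4.11*g^2 + 1.32*g - 5.62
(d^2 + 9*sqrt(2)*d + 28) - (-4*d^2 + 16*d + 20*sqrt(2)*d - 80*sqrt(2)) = 5*d^2 - 16*d - 11*sqrt(2)*d + 28 + 80*sqrt(2)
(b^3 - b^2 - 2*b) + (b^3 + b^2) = 2*b^3 - 2*b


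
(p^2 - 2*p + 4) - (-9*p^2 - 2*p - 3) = 10*p^2 + 7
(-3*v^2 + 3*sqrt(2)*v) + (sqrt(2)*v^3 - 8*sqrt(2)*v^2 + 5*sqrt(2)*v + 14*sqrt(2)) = sqrt(2)*v^3 - 8*sqrt(2)*v^2 - 3*v^2 + 8*sqrt(2)*v + 14*sqrt(2)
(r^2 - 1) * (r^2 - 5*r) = r^4 - 5*r^3 - r^2 + 5*r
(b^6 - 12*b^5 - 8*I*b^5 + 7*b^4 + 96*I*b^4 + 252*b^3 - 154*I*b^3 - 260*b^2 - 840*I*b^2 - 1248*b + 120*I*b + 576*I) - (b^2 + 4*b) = b^6 - 12*b^5 - 8*I*b^5 + 7*b^4 + 96*I*b^4 + 252*b^3 - 154*I*b^3 - 261*b^2 - 840*I*b^2 - 1252*b + 120*I*b + 576*I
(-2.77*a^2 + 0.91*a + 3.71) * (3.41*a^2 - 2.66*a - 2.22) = -9.4457*a^4 + 10.4713*a^3 + 16.3799*a^2 - 11.8888*a - 8.2362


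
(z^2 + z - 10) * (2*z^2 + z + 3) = 2*z^4 + 3*z^3 - 16*z^2 - 7*z - 30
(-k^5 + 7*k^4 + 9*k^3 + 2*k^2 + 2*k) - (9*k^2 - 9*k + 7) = -k^5 + 7*k^4 + 9*k^3 - 7*k^2 + 11*k - 7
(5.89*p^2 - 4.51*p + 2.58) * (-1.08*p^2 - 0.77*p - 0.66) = -6.3612*p^4 + 0.335500000000001*p^3 - 3.2011*p^2 + 0.99*p - 1.7028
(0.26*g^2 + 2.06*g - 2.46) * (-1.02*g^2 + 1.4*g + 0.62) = -0.2652*g^4 - 1.7372*g^3 + 5.5544*g^2 - 2.1668*g - 1.5252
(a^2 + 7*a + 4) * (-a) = -a^3 - 7*a^2 - 4*a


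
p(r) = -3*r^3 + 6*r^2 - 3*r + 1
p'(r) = -9*r^2 + 12*r - 3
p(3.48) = -63.21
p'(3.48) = -70.23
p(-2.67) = 108.89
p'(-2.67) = -99.20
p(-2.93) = 136.76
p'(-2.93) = -115.42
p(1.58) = -0.59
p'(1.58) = -6.51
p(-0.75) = 7.89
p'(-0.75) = -17.06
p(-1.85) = 46.08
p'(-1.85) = -56.00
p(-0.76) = 8.06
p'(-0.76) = -17.32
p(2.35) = -11.85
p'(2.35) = -24.50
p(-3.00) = 145.00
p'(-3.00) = -120.00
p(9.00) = -1727.00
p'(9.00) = -624.00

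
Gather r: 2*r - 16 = 2*r - 16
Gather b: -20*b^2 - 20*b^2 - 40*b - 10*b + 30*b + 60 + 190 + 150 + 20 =-40*b^2 - 20*b + 420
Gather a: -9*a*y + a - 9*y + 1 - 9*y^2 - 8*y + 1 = a*(1 - 9*y) - 9*y^2 - 17*y + 2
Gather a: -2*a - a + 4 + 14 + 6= 24 - 3*a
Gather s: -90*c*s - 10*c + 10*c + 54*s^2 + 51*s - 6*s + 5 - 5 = 54*s^2 + s*(45 - 90*c)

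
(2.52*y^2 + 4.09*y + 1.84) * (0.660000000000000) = 1.6632*y^2 + 2.6994*y + 1.2144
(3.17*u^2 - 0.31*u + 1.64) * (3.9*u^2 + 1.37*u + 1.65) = 12.363*u^4 + 3.1339*u^3 + 11.2018*u^2 + 1.7353*u + 2.706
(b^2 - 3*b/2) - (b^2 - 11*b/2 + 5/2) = 4*b - 5/2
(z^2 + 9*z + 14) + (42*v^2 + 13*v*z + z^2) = 42*v^2 + 13*v*z + 2*z^2 + 9*z + 14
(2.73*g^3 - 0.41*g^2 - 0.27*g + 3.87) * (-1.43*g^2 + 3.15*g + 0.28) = -3.9039*g^5 + 9.1858*g^4 - 0.141*g^3 - 6.4994*g^2 + 12.1149*g + 1.0836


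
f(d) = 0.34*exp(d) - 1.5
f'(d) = 0.34*exp(d)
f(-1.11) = -1.39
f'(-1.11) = 0.11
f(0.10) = -1.12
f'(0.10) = 0.38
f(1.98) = 0.96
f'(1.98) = 2.46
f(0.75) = -0.78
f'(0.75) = 0.72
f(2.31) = 1.93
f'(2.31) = 3.43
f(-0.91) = -1.36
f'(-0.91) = 0.14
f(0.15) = -1.10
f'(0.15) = 0.40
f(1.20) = -0.37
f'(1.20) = 1.13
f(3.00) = 5.33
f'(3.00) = 6.83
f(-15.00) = -1.50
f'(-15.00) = 0.00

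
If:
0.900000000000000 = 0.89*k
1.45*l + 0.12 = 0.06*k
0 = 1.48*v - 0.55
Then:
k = 1.01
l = -0.04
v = 0.37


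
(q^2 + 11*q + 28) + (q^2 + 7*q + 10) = 2*q^2 + 18*q + 38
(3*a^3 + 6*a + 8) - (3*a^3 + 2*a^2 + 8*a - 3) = -2*a^2 - 2*a + 11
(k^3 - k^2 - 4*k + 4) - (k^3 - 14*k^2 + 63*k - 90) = 13*k^2 - 67*k + 94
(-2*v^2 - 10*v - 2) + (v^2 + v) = -v^2 - 9*v - 2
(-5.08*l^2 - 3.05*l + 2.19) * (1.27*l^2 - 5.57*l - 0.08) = -6.4516*l^4 + 24.4221*l^3 + 20.1762*l^2 - 11.9543*l - 0.1752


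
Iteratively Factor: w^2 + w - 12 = (w - 3)*(w + 4)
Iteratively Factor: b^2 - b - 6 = (b - 3)*(b + 2)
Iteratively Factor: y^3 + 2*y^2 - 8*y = (y - 2)*(y^2 + 4*y) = (y - 2)*(y + 4)*(y)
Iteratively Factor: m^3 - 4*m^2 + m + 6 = (m - 2)*(m^2 - 2*m - 3) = (m - 2)*(m + 1)*(m - 3)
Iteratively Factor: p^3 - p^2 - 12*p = (p - 4)*(p^2 + 3*p) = (p - 4)*(p + 3)*(p)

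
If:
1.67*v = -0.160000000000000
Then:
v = -0.10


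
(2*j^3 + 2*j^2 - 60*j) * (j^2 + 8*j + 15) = 2*j^5 + 18*j^4 - 14*j^3 - 450*j^2 - 900*j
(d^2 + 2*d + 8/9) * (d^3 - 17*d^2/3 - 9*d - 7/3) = d^5 - 11*d^4/3 - 175*d^3/9 - 685*d^2/27 - 38*d/3 - 56/27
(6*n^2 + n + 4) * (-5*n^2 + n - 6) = -30*n^4 + n^3 - 55*n^2 - 2*n - 24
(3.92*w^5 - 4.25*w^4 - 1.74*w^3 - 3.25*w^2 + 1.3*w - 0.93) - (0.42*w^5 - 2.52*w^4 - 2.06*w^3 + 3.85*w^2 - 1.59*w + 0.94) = 3.5*w^5 - 1.73*w^4 + 0.32*w^3 - 7.1*w^2 + 2.89*w - 1.87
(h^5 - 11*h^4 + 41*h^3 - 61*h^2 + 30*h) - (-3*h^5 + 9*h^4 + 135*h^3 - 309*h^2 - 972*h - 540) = 4*h^5 - 20*h^4 - 94*h^3 + 248*h^2 + 1002*h + 540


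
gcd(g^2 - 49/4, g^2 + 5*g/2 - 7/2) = g + 7/2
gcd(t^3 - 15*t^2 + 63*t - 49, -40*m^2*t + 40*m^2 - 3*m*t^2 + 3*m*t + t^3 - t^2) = t - 1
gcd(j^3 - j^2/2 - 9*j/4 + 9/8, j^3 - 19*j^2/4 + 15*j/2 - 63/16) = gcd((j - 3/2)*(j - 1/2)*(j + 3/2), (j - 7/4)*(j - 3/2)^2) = j - 3/2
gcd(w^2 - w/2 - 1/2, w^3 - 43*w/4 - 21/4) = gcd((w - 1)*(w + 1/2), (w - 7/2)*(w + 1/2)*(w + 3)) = w + 1/2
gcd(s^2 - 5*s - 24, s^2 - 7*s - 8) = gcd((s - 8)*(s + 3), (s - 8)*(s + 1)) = s - 8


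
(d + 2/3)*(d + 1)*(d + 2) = d^3 + 11*d^2/3 + 4*d + 4/3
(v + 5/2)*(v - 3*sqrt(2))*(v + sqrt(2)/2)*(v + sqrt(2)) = v^4 - 3*sqrt(2)*v^3/2 + 5*v^3/2 - 8*v^2 - 15*sqrt(2)*v^2/4 - 20*v - 3*sqrt(2)*v - 15*sqrt(2)/2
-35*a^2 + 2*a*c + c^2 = (-5*a + c)*(7*a + c)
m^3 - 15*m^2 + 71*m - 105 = (m - 7)*(m - 5)*(m - 3)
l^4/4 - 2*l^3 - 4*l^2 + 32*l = l*(l/4 + 1)*(l - 8)*(l - 4)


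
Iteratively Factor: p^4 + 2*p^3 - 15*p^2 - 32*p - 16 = (p + 1)*(p^3 + p^2 - 16*p - 16) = (p + 1)^2*(p^2 - 16) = (p - 4)*(p + 1)^2*(p + 4)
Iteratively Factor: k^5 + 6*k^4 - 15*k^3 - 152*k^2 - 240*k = (k - 5)*(k^4 + 11*k^3 + 40*k^2 + 48*k) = (k - 5)*(k + 4)*(k^3 + 7*k^2 + 12*k) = (k - 5)*(k + 4)^2*(k^2 + 3*k) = (k - 5)*(k + 3)*(k + 4)^2*(k)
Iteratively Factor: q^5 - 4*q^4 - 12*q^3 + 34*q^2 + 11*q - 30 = (q - 2)*(q^4 - 2*q^3 - 16*q^2 + 2*q + 15) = (q - 2)*(q + 3)*(q^3 - 5*q^2 - q + 5) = (q - 2)*(q - 1)*(q + 3)*(q^2 - 4*q - 5) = (q - 2)*(q - 1)*(q + 1)*(q + 3)*(q - 5)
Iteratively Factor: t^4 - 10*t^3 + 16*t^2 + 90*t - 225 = (t + 3)*(t^3 - 13*t^2 + 55*t - 75) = (t - 5)*(t + 3)*(t^2 - 8*t + 15) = (t - 5)^2*(t + 3)*(t - 3)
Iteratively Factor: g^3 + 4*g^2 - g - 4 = (g - 1)*(g^2 + 5*g + 4) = (g - 1)*(g + 4)*(g + 1)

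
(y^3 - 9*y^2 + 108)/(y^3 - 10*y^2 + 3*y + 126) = (y - 6)/(y - 7)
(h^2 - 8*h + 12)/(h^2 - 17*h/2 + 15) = 2*(h - 2)/(2*h - 5)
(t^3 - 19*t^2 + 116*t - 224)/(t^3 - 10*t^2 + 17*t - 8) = (t^2 - 11*t + 28)/(t^2 - 2*t + 1)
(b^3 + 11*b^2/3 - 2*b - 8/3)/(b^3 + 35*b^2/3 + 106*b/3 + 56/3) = (b - 1)/(b + 7)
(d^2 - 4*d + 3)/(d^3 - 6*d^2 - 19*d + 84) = (d - 1)/(d^2 - 3*d - 28)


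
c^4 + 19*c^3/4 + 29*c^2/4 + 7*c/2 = c*(c + 1)*(c + 7/4)*(c + 2)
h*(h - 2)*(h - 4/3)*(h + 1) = h^4 - 7*h^3/3 - 2*h^2/3 + 8*h/3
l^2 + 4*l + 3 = (l + 1)*(l + 3)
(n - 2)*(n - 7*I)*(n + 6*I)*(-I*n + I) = -I*n^4 - n^3 + 3*I*n^3 + 3*n^2 - 44*I*n^2 - 2*n + 126*I*n - 84*I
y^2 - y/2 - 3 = (y - 2)*(y + 3/2)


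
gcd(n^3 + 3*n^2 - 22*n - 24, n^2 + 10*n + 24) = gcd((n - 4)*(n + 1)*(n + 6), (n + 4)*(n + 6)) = n + 6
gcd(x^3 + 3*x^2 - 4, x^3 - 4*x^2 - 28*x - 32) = x^2 + 4*x + 4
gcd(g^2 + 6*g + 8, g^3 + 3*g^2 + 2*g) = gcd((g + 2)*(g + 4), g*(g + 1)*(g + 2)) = g + 2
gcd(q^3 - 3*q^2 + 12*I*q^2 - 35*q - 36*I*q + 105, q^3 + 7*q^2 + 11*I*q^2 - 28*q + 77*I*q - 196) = q + 7*I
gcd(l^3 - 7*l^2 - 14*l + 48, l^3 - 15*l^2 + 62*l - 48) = l - 8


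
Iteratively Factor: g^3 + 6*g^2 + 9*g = (g)*(g^2 + 6*g + 9) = g*(g + 3)*(g + 3)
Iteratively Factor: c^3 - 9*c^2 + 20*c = (c - 4)*(c^2 - 5*c) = c*(c - 4)*(c - 5)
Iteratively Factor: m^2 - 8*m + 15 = (m - 3)*(m - 5)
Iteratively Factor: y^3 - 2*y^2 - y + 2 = (y - 2)*(y^2 - 1) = (y - 2)*(y - 1)*(y + 1)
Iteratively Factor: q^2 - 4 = (q - 2)*(q + 2)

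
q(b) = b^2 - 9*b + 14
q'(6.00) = 3.00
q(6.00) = -4.00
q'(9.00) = 9.00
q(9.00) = 14.00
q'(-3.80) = -16.60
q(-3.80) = 62.64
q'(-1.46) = -11.92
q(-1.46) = 29.27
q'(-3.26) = -15.52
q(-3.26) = 53.97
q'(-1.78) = -12.56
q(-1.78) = 33.19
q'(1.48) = -6.04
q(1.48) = 2.87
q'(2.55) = -3.90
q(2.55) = -2.45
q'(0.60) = -7.80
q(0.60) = 8.96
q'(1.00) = -7.00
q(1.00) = 6.00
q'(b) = 2*b - 9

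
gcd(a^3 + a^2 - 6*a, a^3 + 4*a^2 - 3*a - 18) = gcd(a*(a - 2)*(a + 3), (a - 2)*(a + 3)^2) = a^2 + a - 6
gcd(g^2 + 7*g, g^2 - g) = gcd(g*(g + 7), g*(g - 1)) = g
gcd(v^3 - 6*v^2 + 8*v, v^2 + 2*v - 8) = v - 2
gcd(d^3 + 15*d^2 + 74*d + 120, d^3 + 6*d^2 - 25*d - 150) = d^2 + 11*d + 30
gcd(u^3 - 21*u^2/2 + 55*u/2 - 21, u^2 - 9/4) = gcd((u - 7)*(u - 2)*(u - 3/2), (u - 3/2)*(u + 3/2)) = u - 3/2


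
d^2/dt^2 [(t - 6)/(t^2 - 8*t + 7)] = 2*((14 - 3*t)*(t^2 - 8*t + 7) + 4*(t - 6)*(t - 4)^2)/(t^2 - 8*t + 7)^3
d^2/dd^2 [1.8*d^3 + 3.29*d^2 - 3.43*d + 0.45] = 10.8*d + 6.58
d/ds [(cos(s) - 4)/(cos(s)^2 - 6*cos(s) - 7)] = (cos(s)^2 - 8*cos(s) + 31)*sin(s)/(sin(s)^2 + 6*cos(s) + 6)^2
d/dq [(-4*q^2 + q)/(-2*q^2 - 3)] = (2*q^2 + 24*q - 3)/(4*q^4 + 12*q^2 + 9)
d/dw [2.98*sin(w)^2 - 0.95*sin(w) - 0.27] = (5.96*sin(w) - 0.95)*cos(w)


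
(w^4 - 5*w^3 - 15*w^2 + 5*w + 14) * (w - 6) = w^5 - 11*w^4 + 15*w^3 + 95*w^2 - 16*w - 84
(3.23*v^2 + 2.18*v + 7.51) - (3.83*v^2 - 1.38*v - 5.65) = -0.6*v^2 + 3.56*v + 13.16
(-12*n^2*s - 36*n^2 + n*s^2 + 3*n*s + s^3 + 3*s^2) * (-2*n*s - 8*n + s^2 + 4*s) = 24*n^3*s^2 + 168*n^3*s + 288*n^3 - 14*n^2*s^3 - 98*n^2*s^2 - 168*n^2*s - n*s^4 - 7*n*s^3 - 12*n*s^2 + s^5 + 7*s^4 + 12*s^3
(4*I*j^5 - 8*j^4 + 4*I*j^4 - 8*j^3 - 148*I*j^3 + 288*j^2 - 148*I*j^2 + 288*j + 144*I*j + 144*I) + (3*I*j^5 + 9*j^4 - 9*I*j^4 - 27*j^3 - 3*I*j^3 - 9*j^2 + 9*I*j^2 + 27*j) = 7*I*j^5 + j^4 - 5*I*j^4 - 35*j^3 - 151*I*j^3 + 279*j^2 - 139*I*j^2 + 315*j + 144*I*j + 144*I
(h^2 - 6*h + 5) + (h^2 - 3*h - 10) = 2*h^2 - 9*h - 5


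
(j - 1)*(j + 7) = j^2 + 6*j - 7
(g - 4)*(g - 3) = g^2 - 7*g + 12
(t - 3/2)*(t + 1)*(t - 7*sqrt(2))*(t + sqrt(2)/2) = t^4 - 13*sqrt(2)*t^3/2 - t^3/2 - 17*t^2/2 + 13*sqrt(2)*t^2/4 + 7*t/2 + 39*sqrt(2)*t/4 + 21/2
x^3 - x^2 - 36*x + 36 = (x - 6)*(x - 1)*(x + 6)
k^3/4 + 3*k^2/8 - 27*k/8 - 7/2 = (k/4 + 1)*(k - 7/2)*(k + 1)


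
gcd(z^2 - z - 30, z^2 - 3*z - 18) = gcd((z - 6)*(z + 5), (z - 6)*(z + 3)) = z - 6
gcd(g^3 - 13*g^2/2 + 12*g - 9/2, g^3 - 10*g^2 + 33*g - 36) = g^2 - 6*g + 9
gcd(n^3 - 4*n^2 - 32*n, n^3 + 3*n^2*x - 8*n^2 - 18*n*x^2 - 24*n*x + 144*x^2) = n - 8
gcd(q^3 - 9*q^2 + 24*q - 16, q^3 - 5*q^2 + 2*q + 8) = q - 4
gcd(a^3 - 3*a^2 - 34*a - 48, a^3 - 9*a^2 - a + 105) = a + 3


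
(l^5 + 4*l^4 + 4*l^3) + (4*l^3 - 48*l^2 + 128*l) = l^5 + 4*l^4 + 8*l^3 - 48*l^2 + 128*l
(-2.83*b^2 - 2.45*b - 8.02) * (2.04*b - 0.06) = -5.7732*b^3 - 4.8282*b^2 - 16.2138*b + 0.4812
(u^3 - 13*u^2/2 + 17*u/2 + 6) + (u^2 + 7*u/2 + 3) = u^3 - 11*u^2/2 + 12*u + 9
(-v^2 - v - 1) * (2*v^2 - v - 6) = -2*v^4 - v^3 + 5*v^2 + 7*v + 6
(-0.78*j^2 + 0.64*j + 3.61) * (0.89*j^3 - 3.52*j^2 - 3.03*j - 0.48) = -0.6942*j^5 + 3.3152*j^4 + 3.3235*j^3 - 14.272*j^2 - 11.2455*j - 1.7328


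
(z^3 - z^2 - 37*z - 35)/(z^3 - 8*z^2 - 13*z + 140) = (z^2 + 6*z + 5)/(z^2 - z - 20)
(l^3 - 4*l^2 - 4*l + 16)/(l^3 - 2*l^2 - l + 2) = (l^2 - 2*l - 8)/(l^2 - 1)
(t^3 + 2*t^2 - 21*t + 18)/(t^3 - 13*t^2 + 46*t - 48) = (t^2 + 5*t - 6)/(t^2 - 10*t + 16)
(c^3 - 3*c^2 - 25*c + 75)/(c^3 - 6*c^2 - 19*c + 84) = (c^2 - 25)/(c^2 - 3*c - 28)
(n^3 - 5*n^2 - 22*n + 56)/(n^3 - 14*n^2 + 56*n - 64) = (n^2 - 3*n - 28)/(n^2 - 12*n + 32)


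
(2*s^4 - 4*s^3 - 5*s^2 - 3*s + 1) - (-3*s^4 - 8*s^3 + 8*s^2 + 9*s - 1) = 5*s^4 + 4*s^3 - 13*s^2 - 12*s + 2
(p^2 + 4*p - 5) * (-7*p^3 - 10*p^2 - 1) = -7*p^5 - 38*p^4 - 5*p^3 + 49*p^2 - 4*p + 5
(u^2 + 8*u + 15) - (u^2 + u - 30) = 7*u + 45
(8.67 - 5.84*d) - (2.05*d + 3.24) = 5.43 - 7.89*d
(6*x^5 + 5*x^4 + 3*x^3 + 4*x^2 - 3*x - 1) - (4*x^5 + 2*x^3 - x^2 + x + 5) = 2*x^5 + 5*x^4 + x^3 + 5*x^2 - 4*x - 6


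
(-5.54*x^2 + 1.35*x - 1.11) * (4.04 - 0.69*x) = 3.8226*x^3 - 23.3131*x^2 + 6.2199*x - 4.4844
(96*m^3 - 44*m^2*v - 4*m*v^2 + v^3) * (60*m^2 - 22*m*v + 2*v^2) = 5760*m^5 - 4752*m^4*v + 920*m^3*v^2 + 60*m^2*v^3 - 30*m*v^4 + 2*v^5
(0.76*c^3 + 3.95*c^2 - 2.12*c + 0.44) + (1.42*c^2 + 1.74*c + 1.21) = 0.76*c^3 + 5.37*c^2 - 0.38*c + 1.65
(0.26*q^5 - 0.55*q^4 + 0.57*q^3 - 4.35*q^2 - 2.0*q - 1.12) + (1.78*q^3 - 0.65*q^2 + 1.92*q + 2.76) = 0.26*q^5 - 0.55*q^4 + 2.35*q^3 - 5.0*q^2 - 0.0800000000000001*q + 1.64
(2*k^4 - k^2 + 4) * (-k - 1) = -2*k^5 - 2*k^4 + k^3 + k^2 - 4*k - 4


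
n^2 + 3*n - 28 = (n - 4)*(n + 7)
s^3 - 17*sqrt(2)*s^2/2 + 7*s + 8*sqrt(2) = (s - 8*sqrt(2))*(s - sqrt(2))*(s + sqrt(2)/2)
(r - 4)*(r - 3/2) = r^2 - 11*r/2 + 6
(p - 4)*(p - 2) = p^2 - 6*p + 8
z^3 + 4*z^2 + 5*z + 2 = (z + 1)^2*(z + 2)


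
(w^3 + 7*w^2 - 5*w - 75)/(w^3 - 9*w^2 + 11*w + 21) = (w^2 + 10*w + 25)/(w^2 - 6*w - 7)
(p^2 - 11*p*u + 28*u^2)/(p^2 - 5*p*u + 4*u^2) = (p - 7*u)/(p - u)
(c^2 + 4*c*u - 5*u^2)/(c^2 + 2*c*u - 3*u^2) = (c + 5*u)/(c + 3*u)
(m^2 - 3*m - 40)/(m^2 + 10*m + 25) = (m - 8)/(m + 5)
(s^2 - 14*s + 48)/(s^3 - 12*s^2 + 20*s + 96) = 1/(s + 2)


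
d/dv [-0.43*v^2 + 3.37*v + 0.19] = 3.37 - 0.86*v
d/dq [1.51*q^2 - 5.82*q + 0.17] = 3.02*q - 5.82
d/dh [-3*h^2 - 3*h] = -6*h - 3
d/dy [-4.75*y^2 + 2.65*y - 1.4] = 2.65 - 9.5*y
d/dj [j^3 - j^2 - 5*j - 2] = 3*j^2 - 2*j - 5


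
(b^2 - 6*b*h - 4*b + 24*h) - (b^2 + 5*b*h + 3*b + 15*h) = -11*b*h - 7*b + 9*h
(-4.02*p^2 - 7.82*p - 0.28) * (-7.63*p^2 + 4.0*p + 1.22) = 30.6726*p^4 + 43.5866*p^3 - 34.048*p^2 - 10.6604*p - 0.3416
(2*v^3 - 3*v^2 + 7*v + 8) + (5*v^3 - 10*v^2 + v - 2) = 7*v^3 - 13*v^2 + 8*v + 6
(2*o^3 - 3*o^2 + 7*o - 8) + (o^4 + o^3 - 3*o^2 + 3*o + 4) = o^4 + 3*o^3 - 6*o^2 + 10*o - 4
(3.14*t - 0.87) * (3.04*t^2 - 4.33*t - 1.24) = 9.5456*t^3 - 16.241*t^2 - 0.1265*t + 1.0788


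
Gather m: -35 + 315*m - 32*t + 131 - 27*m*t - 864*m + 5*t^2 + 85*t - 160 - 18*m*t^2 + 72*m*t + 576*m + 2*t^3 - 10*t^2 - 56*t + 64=m*(-18*t^2 + 45*t + 27) + 2*t^3 - 5*t^2 - 3*t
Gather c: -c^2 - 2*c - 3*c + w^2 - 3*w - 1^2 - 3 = -c^2 - 5*c + w^2 - 3*w - 4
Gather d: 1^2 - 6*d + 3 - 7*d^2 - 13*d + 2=-7*d^2 - 19*d + 6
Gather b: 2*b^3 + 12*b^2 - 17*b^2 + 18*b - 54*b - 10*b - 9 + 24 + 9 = 2*b^3 - 5*b^2 - 46*b + 24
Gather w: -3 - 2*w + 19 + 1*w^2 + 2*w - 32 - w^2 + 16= 0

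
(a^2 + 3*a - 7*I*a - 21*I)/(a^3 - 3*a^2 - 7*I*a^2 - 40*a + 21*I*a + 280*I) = (a + 3)/(a^2 - 3*a - 40)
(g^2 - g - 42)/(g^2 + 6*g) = (g - 7)/g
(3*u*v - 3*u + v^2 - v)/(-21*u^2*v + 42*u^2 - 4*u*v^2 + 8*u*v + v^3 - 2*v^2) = (1 - v)/(7*u*v - 14*u - v^2 + 2*v)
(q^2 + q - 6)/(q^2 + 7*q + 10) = (q^2 + q - 6)/(q^2 + 7*q + 10)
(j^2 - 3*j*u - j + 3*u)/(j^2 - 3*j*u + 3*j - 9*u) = (j - 1)/(j + 3)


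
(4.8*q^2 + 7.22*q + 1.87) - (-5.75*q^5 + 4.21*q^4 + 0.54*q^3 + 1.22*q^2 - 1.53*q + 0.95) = 5.75*q^5 - 4.21*q^4 - 0.54*q^3 + 3.58*q^2 + 8.75*q + 0.92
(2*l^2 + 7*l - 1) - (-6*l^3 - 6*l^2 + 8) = 6*l^3 + 8*l^2 + 7*l - 9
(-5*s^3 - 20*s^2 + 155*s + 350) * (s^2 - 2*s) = -5*s^5 - 10*s^4 + 195*s^3 + 40*s^2 - 700*s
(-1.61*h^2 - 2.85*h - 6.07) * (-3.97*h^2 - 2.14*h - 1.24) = 6.3917*h^4 + 14.7599*h^3 + 32.1933*h^2 + 16.5238*h + 7.5268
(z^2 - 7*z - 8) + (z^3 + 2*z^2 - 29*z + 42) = z^3 + 3*z^2 - 36*z + 34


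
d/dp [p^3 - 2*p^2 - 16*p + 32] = 3*p^2 - 4*p - 16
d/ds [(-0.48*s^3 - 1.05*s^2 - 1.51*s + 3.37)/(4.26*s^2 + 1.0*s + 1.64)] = (-2.0448*s^4 - 0.959999999999999*s^3 + 3.021*s^2 - 32.1564*s - 5.8464)/(18.1476*s^4 + 8.52*s^3 + 14.9728*s^2 + 3.28*s + 2.6896)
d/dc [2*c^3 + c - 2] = 6*c^2 + 1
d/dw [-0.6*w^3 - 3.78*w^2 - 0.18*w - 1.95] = -1.8*w^2 - 7.56*w - 0.18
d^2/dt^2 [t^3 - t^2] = 6*t - 2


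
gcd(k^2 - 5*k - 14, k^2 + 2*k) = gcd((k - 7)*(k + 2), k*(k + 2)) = k + 2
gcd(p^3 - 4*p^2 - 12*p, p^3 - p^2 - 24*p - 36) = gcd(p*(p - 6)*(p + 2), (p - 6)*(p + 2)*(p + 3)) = p^2 - 4*p - 12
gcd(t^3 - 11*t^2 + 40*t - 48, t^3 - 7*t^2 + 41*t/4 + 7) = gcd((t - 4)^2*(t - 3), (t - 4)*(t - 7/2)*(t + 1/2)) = t - 4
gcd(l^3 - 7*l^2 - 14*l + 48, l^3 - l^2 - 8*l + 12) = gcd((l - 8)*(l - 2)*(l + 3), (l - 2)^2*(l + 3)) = l^2 + l - 6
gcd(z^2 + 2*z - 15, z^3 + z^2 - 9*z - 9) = z - 3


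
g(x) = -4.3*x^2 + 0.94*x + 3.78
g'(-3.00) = 26.74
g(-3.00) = -37.74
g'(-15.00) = 129.94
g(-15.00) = -977.82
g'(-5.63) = 49.36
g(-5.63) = -137.81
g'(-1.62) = 14.87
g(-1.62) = -9.03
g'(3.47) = -28.90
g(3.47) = -44.73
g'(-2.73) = 24.42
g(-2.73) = -30.83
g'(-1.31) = 12.21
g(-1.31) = -4.83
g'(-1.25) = 11.69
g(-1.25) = -4.11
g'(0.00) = 0.94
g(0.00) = 3.78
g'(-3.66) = 32.42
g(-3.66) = -57.26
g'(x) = 0.94 - 8.6*x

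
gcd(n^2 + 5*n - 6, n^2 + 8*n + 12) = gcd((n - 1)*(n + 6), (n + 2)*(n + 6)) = n + 6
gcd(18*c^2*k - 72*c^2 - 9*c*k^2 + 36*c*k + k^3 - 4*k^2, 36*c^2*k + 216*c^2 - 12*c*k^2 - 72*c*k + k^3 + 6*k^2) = 6*c - k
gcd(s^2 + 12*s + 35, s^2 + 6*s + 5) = s + 5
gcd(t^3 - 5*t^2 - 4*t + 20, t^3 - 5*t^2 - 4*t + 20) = t^3 - 5*t^2 - 4*t + 20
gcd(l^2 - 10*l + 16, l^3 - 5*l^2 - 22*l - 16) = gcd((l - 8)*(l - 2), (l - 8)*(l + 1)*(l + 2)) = l - 8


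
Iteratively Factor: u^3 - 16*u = (u)*(u^2 - 16) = u*(u - 4)*(u + 4)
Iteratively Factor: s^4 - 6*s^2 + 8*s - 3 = (s - 1)*(s^3 + s^2 - 5*s + 3) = (s - 1)^2*(s^2 + 2*s - 3) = (s - 1)^2*(s + 3)*(s - 1)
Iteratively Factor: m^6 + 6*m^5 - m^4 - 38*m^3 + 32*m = (m - 2)*(m^5 + 8*m^4 + 15*m^3 - 8*m^2 - 16*m) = m*(m - 2)*(m^4 + 8*m^3 + 15*m^2 - 8*m - 16) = m*(m - 2)*(m + 4)*(m^3 + 4*m^2 - m - 4) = m*(m - 2)*(m - 1)*(m + 4)*(m^2 + 5*m + 4) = m*(m - 2)*(m - 1)*(m + 1)*(m + 4)*(m + 4)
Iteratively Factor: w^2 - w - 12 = (w - 4)*(w + 3)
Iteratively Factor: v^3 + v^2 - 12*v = (v + 4)*(v^2 - 3*v) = v*(v + 4)*(v - 3)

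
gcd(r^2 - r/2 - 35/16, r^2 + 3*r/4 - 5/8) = r + 5/4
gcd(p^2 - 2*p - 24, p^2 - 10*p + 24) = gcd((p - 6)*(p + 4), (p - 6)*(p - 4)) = p - 6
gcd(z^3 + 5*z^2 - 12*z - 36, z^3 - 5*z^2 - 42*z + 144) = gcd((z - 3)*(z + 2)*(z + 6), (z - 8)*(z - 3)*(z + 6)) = z^2 + 3*z - 18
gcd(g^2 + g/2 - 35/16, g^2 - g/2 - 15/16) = g - 5/4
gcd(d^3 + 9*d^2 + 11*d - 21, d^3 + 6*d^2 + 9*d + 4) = 1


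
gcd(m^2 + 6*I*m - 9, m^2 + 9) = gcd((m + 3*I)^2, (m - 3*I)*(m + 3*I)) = m + 3*I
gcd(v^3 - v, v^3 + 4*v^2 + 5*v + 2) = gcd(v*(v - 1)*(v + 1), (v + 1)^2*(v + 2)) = v + 1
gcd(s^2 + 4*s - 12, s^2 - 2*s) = s - 2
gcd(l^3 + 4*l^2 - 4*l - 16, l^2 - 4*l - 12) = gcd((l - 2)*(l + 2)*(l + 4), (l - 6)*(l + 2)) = l + 2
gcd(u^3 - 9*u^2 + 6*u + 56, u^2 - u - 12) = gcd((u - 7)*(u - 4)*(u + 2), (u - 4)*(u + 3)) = u - 4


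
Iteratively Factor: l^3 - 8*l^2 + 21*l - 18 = (l - 3)*(l^2 - 5*l + 6) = (l - 3)^2*(l - 2)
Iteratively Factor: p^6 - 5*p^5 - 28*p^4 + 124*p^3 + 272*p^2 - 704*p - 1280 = (p - 4)*(p^5 - p^4 - 32*p^3 - 4*p^2 + 256*p + 320) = (p - 4)*(p + 2)*(p^4 - 3*p^3 - 26*p^2 + 48*p + 160) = (p - 5)*(p - 4)*(p + 2)*(p^3 + 2*p^2 - 16*p - 32) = (p - 5)*(p - 4)^2*(p + 2)*(p^2 + 6*p + 8) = (p - 5)*(p - 4)^2*(p + 2)^2*(p + 4)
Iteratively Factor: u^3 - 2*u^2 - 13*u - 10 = (u + 1)*(u^2 - 3*u - 10) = (u - 5)*(u + 1)*(u + 2)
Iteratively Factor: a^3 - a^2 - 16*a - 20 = (a + 2)*(a^2 - 3*a - 10) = (a + 2)^2*(a - 5)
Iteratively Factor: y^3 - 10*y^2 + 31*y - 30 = (y - 5)*(y^2 - 5*y + 6) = (y - 5)*(y - 2)*(y - 3)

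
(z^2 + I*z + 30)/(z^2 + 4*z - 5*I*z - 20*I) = (z + 6*I)/(z + 4)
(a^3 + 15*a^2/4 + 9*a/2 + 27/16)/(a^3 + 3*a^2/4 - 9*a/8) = (8*a^2 + 18*a + 9)/(2*a*(4*a - 3))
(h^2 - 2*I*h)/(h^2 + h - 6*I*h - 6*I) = h*(h - 2*I)/(h^2 + h - 6*I*h - 6*I)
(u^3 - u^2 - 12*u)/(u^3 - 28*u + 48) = u*(u + 3)/(u^2 + 4*u - 12)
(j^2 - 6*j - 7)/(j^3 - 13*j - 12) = (j - 7)/(j^2 - j - 12)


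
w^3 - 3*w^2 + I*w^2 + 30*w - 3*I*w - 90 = (w - 3)*(w - 5*I)*(w + 6*I)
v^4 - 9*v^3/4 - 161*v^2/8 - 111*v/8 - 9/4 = (v - 6)*(v + 1/4)*(v + 1/2)*(v + 3)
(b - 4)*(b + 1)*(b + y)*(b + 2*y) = b^4 + 3*b^3*y - 3*b^3 + 2*b^2*y^2 - 9*b^2*y - 4*b^2 - 6*b*y^2 - 12*b*y - 8*y^2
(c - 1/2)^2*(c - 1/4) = c^3 - 5*c^2/4 + c/2 - 1/16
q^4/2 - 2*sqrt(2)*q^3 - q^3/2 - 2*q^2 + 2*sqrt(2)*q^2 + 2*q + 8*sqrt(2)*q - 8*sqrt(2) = (q/2 + 1)*(q - 2)*(q - 1)*(q - 4*sqrt(2))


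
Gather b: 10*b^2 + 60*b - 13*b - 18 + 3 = 10*b^2 + 47*b - 15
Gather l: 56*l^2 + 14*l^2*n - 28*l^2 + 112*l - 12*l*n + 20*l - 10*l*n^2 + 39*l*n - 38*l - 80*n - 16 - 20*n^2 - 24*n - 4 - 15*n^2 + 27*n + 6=l^2*(14*n + 28) + l*(-10*n^2 + 27*n + 94) - 35*n^2 - 77*n - 14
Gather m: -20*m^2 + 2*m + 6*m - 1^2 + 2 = -20*m^2 + 8*m + 1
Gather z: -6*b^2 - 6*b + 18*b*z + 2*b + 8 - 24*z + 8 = -6*b^2 - 4*b + z*(18*b - 24) + 16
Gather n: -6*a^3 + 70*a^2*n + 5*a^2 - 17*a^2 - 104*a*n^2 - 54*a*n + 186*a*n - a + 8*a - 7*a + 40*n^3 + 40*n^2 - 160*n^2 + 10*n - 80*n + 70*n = -6*a^3 - 12*a^2 + 40*n^3 + n^2*(-104*a - 120) + n*(70*a^2 + 132*a)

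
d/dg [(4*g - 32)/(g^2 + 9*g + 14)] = 4*(-g^2 + 16*g + 86)/(g^4 + 18*g^3 + 109*g^2 + 252*g + 196)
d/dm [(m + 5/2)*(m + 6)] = 2*m + 17/2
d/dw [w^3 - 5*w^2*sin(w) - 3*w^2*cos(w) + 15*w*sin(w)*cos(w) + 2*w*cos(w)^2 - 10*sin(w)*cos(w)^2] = 3*w^2*sin(w) - 5*w^2*cos(w) + 3*w^2 - 10*w*sin(w) - 2*w*sin(2*w) - 6*w*cos(w) + 15*w*cos(2*w) + 15*sin(2*w)/2 - 5*cos(w)/2 + cos(2*w) - 15*cos(3*w)/2 + 1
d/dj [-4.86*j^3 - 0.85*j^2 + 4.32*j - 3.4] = -14.58*j^2 - 1.7*j + 4.32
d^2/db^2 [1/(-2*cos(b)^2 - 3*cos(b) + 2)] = (16*sin(b)^4 - 33*sin(b)^2 - 33*cos(b)/2 + 9*cos(3*b)/2 - 9)/(-2*sin(b)^2 + 3*cos(b))^3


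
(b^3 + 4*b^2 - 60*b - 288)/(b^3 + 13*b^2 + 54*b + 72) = (b^2 - 2*b - 48)/(b^2 + 7*b + 12)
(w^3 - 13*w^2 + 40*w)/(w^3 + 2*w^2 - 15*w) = (w^2 - 13*w + 40)/(w^2 + 2*w - 15)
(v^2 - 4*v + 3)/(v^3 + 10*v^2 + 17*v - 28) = (v - 3)/(v^2 + 11*v + 28)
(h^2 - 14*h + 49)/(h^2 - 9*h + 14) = (h - 7)/(h - 2)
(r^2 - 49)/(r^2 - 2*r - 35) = (r + 7)/(r + 5)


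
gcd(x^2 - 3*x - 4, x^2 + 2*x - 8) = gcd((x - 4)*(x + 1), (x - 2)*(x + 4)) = 1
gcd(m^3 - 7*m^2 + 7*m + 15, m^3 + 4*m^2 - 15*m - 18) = m^2 - 2*m - 3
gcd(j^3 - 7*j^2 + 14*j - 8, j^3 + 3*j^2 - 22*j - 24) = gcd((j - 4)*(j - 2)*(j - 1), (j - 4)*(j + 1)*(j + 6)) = j - 4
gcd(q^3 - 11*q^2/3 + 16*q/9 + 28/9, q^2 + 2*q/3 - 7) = q - 7/3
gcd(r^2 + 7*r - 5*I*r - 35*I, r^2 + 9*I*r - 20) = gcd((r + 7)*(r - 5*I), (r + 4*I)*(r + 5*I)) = 1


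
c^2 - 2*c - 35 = (c - 7)*(c + 5)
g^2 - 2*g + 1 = (g - 1)^2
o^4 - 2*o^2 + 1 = (o - 1)^2*(o + 1)^2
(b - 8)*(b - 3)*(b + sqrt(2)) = b^3 - 11*b^2 + sqrt(2)*b^2 - 11*sqrt(2)*b + 24*b + 24*sqrt(2)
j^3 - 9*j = j*(j - 3)*(j + 3)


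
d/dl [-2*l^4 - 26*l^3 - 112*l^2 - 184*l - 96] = -8*l^3 - 78*l^2 - 224*l - 184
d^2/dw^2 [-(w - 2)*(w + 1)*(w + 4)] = -6*w - 6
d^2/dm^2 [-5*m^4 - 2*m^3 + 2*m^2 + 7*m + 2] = -60*m^2 - 12*m + 4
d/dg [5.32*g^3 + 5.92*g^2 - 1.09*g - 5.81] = 15.96*g^2 + 11.84*g - 1.09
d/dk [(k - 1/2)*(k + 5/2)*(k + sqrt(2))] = 3*k^2 + 2*sqrt(2)*k + 4*k - 5/4 + 2*sqrt(2)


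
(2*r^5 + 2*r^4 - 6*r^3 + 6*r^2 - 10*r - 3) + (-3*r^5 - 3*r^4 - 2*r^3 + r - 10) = -r^5 - r^4 - 8*r^3 + 6*r^2 - 9*r - 13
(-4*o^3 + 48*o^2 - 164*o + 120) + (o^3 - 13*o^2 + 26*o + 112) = -3*o^3 + 35*o^2 - 138*o + 232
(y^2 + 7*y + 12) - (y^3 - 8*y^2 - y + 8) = -y^3 + 9*y^2 + 8*y + 4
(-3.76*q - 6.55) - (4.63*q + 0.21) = -8.39*q - 6.76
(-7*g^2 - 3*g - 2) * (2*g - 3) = -14*g^3 + 15*g^2 + 5*g + 6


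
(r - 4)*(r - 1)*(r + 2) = r^3 - 3*r^2 - 6*r + 8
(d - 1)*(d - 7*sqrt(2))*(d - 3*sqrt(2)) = d^3 - 10*sqrt(2)*d^2 - d^2 + 10*sqrt(2)*d + 42*d - 42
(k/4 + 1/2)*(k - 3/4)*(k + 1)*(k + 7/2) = k^4/4 + 23*k^3/16 + 61*k^2/32 - 19*k/32 - 21/16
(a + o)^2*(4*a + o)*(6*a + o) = 24*a^4 + 58*a^3*o + 45*a^2*o^2 + 12*a*o^3 + o^4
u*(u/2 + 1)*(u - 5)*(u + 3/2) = u^4/2 - 3*u^3/4 - 29*u^2/4 - 15*u/2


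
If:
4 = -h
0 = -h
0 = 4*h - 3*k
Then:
No Solution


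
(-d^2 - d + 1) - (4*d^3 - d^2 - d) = 1 - 4*d^3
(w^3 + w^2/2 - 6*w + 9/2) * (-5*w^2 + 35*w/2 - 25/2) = -5*w^5 + 15*w^4 + 105*w^3/4 - 535*w^2/4 + 615*w/4 - 225/4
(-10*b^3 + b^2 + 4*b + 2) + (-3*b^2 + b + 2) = -10*b^3 - 2*b^2 + 5*b + 4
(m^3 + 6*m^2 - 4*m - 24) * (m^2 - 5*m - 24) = m^5 + m^4 - 58*m^3 - 148*m^2 + 216*m + 576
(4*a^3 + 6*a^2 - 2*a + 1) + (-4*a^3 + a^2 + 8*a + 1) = 7*a^2 + 6*a + 2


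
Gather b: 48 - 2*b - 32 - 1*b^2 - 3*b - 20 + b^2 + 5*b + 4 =0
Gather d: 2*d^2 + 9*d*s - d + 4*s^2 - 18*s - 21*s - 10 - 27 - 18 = 2*d^2 + d*(9*s - 1) + 4*s^2 - 39*s - 55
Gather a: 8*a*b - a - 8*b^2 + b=a*(8*b - 1) - 8*b^2 + b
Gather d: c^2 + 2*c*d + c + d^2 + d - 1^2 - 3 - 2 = c^2 + c + d^2 + d*(2*c + 1) - 6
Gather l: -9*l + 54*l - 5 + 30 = 45*l + 25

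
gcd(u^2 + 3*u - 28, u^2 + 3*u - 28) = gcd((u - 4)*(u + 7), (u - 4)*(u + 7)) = u^2 + 3*u - 28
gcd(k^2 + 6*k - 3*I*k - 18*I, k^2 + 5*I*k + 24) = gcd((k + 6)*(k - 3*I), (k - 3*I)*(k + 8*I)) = k - 3*I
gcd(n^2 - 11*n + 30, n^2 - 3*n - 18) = n - 6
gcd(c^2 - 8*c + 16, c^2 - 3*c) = 1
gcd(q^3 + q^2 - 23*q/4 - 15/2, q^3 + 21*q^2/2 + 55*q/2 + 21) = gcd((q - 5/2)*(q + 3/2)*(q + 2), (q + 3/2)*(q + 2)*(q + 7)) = q^2 + 7*q/2 + 3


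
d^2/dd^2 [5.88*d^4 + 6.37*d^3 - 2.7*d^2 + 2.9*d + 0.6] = 70.56*d^2 + 38.22*d - 5.4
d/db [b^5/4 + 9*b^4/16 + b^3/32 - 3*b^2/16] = b*(40*b^3 + 72*b^2 + 3*b - 12)/32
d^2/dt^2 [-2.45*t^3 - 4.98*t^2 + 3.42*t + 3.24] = -14.7*t - 9.96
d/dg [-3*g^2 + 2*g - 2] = 2 - 6*g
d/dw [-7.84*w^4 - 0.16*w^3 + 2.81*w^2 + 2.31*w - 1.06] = -31.36*w^3 - 0.48*w^2 + 5.62*w + 2.31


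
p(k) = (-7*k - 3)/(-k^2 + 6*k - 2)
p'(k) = (-7*k - 3)*(2*k - 6)/(-k^2 + 6*k - 2)^2 - 7/(-k^2 + 6*k - 2) = (-7*k^2 - 6*k + 32)/(k^4 - 12*k^3 + 40*k^2 - 24*k + 4)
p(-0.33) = 0.17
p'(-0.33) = 1.99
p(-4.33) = -0.58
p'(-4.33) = -0.03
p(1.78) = -2.80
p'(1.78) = -0.03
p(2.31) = -2.94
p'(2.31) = -0.45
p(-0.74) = -0.31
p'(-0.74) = 0.67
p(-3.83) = -0.60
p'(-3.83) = -0.03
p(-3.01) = -0.62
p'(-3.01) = -0.02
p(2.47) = -3.02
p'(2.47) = -0.57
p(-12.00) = -0.37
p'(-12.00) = -0.02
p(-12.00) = -0.37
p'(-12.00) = -0.02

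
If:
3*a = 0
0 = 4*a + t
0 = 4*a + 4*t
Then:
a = 0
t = 0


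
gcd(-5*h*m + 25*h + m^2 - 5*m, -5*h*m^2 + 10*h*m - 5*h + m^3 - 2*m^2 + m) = 5*h - m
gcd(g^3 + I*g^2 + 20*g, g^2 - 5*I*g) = g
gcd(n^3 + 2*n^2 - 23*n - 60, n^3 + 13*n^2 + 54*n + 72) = n^2 + 7*n + 12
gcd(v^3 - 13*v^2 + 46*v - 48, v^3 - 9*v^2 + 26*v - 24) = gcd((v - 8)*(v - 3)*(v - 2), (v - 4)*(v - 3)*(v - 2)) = v^2 - 5*v + 6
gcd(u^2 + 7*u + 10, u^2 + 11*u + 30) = u + 5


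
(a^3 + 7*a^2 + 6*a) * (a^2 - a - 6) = a^5 + 6*a^4 - 7*a^3 - 48*a^2 - 36*a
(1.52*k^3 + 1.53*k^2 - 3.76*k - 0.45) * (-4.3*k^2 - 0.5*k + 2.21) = -6.536*k^5 - 7.339*k^4 + 18.7622*k^3 + 7.1963*k^2 - 8.0846*k - 0.9945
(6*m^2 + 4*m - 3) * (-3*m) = -18*m^3 - 12*m^2 + 9*m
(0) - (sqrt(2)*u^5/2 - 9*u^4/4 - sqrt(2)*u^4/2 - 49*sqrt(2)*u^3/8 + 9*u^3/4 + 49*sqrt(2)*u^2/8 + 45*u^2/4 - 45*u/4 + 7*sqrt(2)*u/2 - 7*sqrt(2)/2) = -sqrt(2)*u^5/2 + sqrt(2)*u^4/2 + 9*u^4/4 - 9*u^3/4 + 49*sqrt(2)*u^3/8 - 45*u^2/4 - 49*sqrt(2)*u^2/8 - 7*sqrt(2)*u/2 + 45*u/4 + 7*sqrt(2)/2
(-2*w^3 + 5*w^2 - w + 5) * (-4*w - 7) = 8*w^4 - 6*w^3 - 31*w^2 - 13*w - 35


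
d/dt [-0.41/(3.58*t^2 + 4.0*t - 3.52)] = (2.9356*t + 1.64)/(3.58*t^2 + 4.0*t - 3.52)^2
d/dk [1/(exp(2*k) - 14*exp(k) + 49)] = 2*(7 - exp(k))*exp(k)/(exp(2*k) - 14*exp(k) + 49)^2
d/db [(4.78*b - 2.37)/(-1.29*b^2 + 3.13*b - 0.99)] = (6.1662*b^2 - 6.1146*b + 2.6859)/(1.6641*b^4 - 8.0754*b^3 + 12.3511*b^2 - 6.1974*b + 0.9801)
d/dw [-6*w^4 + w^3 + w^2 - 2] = w*(-24*w^2 + 3*w + 2)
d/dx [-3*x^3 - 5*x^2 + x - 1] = -9*x^2 - 10*x + 1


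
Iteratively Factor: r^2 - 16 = (r - 4)*(r + 4)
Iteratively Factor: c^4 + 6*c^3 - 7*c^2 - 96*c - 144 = (c - 4)*(c^3 + 10*c^2 + 33*c + 36) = (c - 4)*(c + 3)*(c^2 + 7*c + 12) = (c - 4)*(c + 3)*(c + 4)*(c + 3)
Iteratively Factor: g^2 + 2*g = (g)*(g + 2)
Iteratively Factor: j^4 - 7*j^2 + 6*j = (j - 2)*(j^3 + 2*j^2 - 3*j) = (j - 2)*(j - 1)*(j^2 + 3*j) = (j - 2)*(j - 1)*(j + 3)*(j)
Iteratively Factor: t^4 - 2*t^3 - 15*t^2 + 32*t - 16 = (t + 4)*(t^3 - 6*t^2 + 9*t - 4) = (t - 4)*(t + 4)*(t^2 - 2*t + 1) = (t - 4)*(t - 1)*(t + 4)*(t - 1)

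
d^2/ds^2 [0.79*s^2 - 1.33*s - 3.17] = 1.58000000000000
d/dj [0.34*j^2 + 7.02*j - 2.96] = 0.68*j + 7.02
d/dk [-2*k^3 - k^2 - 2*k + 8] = -6*k^2 - 2*k - 2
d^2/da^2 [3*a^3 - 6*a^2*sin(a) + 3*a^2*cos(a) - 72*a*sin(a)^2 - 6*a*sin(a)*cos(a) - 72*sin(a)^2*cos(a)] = 6*a^2*sin(a) - 3*a^2*cos(a) - 12*a*sin(a) + 12*a*sin(2*a) - 24*a*cos(a) - 144*a*cos(2*a) + 18*a - 12*sin(a) - 144*sin(2*a) + 24*cos(a) - 12*cos(2*a) - 162*cos(3*a)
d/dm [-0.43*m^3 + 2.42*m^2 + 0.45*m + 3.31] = -1.29*m^2 + 4.84*m + 0.45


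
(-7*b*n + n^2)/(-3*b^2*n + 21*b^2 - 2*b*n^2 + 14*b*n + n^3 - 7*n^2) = n*(7*b - n)/(3*b^2*n - 21*b^2 + 2*b*n^2 - 14*b*n - n^3 + 7*n^2)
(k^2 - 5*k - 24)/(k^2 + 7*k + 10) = (k^2 - 5*k - 24)/(k^2 + 7*k + 10)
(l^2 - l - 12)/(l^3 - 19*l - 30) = (l - 4)/(l^2 - 3*l - 10)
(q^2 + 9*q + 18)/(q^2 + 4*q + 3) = (q + 6)/(q + 1)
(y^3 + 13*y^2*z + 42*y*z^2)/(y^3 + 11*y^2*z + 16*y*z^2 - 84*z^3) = y/(y - 2*z)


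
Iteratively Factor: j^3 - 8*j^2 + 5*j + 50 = (j - 5)*(j^2 - 3*j - 10) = (j - 5)*(j + 2)*(j - 5)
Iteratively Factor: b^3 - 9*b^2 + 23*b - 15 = (b - 1)*(b^2 - 8*b + 15) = (b - 3)*(b - 1)*(b - 5)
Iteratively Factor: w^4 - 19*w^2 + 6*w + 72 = (w + 4)*(w^3 - 4*w^2 - 3*w + 18) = (w + 2)*(w + 4)*(w^2 - 6*w + 9) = (w - 3)*(w + 2)*(w + 4)*(w - 3)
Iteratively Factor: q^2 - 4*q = (q - 4)*(q)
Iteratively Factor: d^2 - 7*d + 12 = (d - 3)*(d - 4)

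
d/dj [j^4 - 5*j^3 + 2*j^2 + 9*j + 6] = 4*j^3 - 15*j^2 + 4*j + 9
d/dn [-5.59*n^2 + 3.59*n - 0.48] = 3.59 - 11.18*n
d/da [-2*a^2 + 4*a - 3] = 4 - 4*a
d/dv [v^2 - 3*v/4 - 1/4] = 2*v - 3/4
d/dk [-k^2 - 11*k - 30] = -2*k - 11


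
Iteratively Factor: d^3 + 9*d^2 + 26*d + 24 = (d + 3)*(d^2 + 6*d + 8) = (d + 3)*(d + 4)*(d + 2)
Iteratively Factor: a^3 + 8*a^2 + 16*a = (a + 4)*(a^2 + 4*a) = a*(a + 4)*(a + 4)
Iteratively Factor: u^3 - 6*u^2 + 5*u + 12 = (u + 1)*(u^2 - 7*u + 12) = (u - 3)*(u + 1)*(u - 4)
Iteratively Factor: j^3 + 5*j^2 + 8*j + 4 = (j + 2)*(j^2 + 3*j + 2) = (j + 2)^2*(j + 1)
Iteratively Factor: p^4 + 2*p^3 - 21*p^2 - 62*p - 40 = (p + 2)*(p^3 - 21*p - 20) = (p + 2)*(p + 4)*(p^2 - 4*p - 5) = (p + 1)*(p + 2)*(p + 4)*(p - 5)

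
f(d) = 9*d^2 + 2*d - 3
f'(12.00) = 218.00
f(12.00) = 1317.00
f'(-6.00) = -106.00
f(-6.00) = 309.00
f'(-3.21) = -55.78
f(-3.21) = 83.32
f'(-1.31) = -21.58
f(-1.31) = 9.82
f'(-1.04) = -16.72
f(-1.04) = 4.65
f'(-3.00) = -52.00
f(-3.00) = 72.00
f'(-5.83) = -102.94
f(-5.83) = 291.24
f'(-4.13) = -72.34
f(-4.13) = 142.25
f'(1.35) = 26.30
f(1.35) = 16.10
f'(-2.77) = -47.86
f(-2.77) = 60.52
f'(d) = 18*d + 2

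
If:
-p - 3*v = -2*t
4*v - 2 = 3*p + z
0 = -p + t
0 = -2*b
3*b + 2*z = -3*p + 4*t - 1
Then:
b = 0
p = -9/13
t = -9/13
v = -3/13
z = -11/13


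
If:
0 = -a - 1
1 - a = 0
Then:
No Solution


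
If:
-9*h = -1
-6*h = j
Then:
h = 1/9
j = -2/3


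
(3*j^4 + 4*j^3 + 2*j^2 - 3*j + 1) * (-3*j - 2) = -9*j^5 - 18*j^4 - 14*j^3 + 5*j^2 + 3*j - 2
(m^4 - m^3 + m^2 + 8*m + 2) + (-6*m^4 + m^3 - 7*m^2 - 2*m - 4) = -5*m^4 - 6*m^2 + 6*m - 2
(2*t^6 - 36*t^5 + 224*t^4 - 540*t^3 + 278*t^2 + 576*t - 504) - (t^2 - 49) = 2*t^6 - 36*t^5 + 224*t^4 - 540*t^3 + 277*t^2 + 576*t - 455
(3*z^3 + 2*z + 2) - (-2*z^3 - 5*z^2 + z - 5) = 5*z^3 + 5*z^2 + z + 7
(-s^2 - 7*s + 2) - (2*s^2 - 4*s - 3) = -3*s^2 - 3*s + 5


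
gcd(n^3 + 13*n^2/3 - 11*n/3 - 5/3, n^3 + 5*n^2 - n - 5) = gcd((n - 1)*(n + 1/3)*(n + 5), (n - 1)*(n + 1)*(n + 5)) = n^2 + 4*n - 5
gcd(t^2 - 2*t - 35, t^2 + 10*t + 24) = 1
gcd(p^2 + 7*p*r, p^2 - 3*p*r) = p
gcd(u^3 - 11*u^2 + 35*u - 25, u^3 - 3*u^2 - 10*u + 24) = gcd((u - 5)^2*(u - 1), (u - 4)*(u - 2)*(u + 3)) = 1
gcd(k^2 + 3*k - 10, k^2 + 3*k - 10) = k^2 + 3*k - 10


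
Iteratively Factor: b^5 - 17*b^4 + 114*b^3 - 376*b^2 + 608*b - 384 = (b - 4)*(b^4 - 13*b^3 + 62*b^2 - 128*b + 96) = (b - 4)*(b - 2)*(b^3 - 11*b^2 + 40*b - 48) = (b - 4)^2*(b - 2)*(b^2 - 7*b + 12) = (b - 4)^2*(b - 3)*(b - 2)*(b - 4)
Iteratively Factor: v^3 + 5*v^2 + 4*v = (v)*(v^2 + 5*v + 4) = v*(v + 4)*(v + 1)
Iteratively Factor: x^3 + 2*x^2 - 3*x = (x)*(x^2 + 2*x - 3) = x*(x + 3)*(x - 1)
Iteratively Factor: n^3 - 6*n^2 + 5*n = (n - 5)*(n^2 - n) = (n - 5)*(n - 1)*(n)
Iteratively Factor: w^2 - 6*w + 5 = (w - 1)*(w - 5)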